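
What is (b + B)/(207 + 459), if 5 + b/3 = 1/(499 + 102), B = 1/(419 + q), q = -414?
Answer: -44459/2001330 ≈ -0.022215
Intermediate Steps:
B = 1/5 (B = 1/(419 - 414) = 1/5 ≈ 0.20000)
b = -9012/601 (b = -15 + 3/(499 + 102) = -15 + 3/601 = -9012/601 ≈ -14.995)
(b + B)/(207 + 459) = (-9012/601 + 1/5)/(207 + 459) = -44459/3005/666 = (1/666)*(-44459/3005) = -44459/2001330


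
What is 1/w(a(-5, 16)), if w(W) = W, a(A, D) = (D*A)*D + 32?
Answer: -1/1248 ≈ -0.00080128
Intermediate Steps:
a(A, D) = 32 + A*D² (a(A, D) = (A*D)*D + 32 = A*D² + 32 = 32 + A*D²)
1/w(a(-5, 16)) = 1/(32 - 5*16²) = 1/(32 - 5*256) = 1/(32 - 1280) = 1/(-1248) = -1/1248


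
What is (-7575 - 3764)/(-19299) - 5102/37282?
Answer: 3308950/7341891 ≈ 0.45069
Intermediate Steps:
(-7575 - 3764)/(-19299) - 5102/37282 = -11339*(-1/19299) - 5102*1/37282 = 11339/19299 - 2551/18641 = 3308950/7341891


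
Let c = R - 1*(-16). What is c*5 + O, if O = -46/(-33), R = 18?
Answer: 5656/33 ≈ 171.39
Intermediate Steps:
O = 46/33 (O = -46*(-1/33) = 46/33 ≈ 1.3939)
c = 34 (c = 18 - 1*(-16) = 18 + 16 = 34)
c*5 + O = 34*5 + 46/33 = 170 + 46/33 = 5656/33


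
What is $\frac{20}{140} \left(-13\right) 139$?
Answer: $- \frac{1807}{7} \approx -258.14$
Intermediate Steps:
$\frac{20}{140} \left(-13\right) 139 = 20 \cdot \frac{1}{140} \left(-13\right) 139 = \frac{1}{7} \left(-13\right) 139 = \left(- \frac{13}{7}\right) 139 = - \frac{1807}{7}$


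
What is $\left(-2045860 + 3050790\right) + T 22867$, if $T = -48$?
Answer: $-92686$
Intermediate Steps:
$\left(-2045860 + 3050790\right) + T 22867 = \left(-2045860 + 3050790\right) - 1097616 = 1004930 - 1097616 = -92686$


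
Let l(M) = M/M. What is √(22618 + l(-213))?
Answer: √22619 ≈ 150.40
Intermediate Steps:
l(M) = 1
√(22618 + l(-213)) = √(22618 + 1) = √22619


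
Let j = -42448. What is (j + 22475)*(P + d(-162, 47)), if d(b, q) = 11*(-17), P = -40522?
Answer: 813080857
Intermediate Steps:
d(b, q) = -187
(j + 22475)*(P + d(-162, 47)) = (-42448 + 22475)*(-40522 - 187) = -19973*(-40709) = 813080857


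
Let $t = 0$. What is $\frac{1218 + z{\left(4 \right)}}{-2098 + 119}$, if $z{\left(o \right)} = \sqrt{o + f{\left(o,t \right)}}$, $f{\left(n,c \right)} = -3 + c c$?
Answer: $- \frac{1219}{1979} \approx -0.61597$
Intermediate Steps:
$f{\left(n,c \right)} = -3 + c^{2}$
$z{\left(o \right)} = \sqrt{-3 + o}$ ($z{\left(o \right)} = \sqrt{o - \left(3 - 0^{2}\right)} = \sqrt{o + \left(-3 + 0\right)} = \sqrt{o - 3} = \sqrt{-3 + o}$)
$\frac{1218 + z{\left(4 \right)}}{-2098 + 119} = \frac{1218 + \sqrt{-3 + 4}}{-2098 + 119} = \frac{1218 + \sqrt{1}}{-1979} = \left(1218 + 1\right) \left(- \frac{1}{1979}\right) = 1219 \left(- \frac{1}{1979}\right) = - \frac{1219}{1979}$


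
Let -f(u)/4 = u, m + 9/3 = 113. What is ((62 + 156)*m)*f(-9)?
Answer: 863280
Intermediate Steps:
m = 110 (m = -3 + 113 = 110)
f(u) = -4*u
((62 + 156)*m)*f(-9) = ((62 + 156)*110)*(-4*(-9)) = (218*110)*36 = 23980*36 = 863280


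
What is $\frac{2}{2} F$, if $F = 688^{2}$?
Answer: $473344$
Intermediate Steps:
$F = 473344$
$\frac{2}{2} F = \frac{2}{2} \cdot 473344 = 2 \cdot \frac{1}{2} \cdot 473344 = 1 \cdot 473344 = 473344$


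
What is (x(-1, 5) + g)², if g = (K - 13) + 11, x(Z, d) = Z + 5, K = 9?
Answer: 121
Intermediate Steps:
x(Z, d) = 5 + Z
g = 7 (g = (9 - 13) + 11 = -4 + 11 = 7)
(x(-1, 5) + g)² = ((5 - 1) + 7)² = (4 + 7)² = 11² = 121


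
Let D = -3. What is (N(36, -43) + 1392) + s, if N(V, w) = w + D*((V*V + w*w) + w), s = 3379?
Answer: -4578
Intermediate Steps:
N(V, w) = -3*V² - 3*w² - 2*w (N(V, w) = w - 3*((V*V + w*w) + w) = w - 3*((V² + w²) + w) = w - 3*(w + V² + w²) = w + (-3*w - 3*V² - 3*w²) = -3*V² - 3*w² - 2*w)
(N(36, -43) + 1392) + s = ((-3*36² - 3*(-43)² - 2*(-43)) + 1392) + 3379 = ((-3*1296 - 3*1849 + 86) + 1392) + 3379 = ((-3888 - 5547 + 86) + 1392) + 3379 = (-9349 + 1392) + 3379 = -7957 + 3379 = -4578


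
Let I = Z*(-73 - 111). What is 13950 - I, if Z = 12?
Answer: 16158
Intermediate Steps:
I = -2208 (I = 12*(-73 - 111) = 12*(-184) = -2208)
13950 - I = 13950 - 1*(-2208) = 13950 + 2208 = 16158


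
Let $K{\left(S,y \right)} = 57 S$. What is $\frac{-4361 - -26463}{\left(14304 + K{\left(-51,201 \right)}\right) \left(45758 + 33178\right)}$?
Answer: $\frac{11051}{449816796} \approx 2.4568 \cdot 10^{-5}$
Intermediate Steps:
$\frac{-4361 - -26463}{\left(14304 + K{\left(-51,201 \right)}\right) \left(45758 + 33178\right)} = \frac{-4361 - -26463}{\left(14304 + 57 \left(-51\right)\right) \left(45758 + 33178\right)} = \frac{-4361 + 26463}{\left(14304 - 2907\right) 78936} = \frac{22102}{11397 \cdot 78936} = \frac{22102}{899633592} = 22102 \cdot \frac{1}{899633592} = \frac{11051}{449816796}$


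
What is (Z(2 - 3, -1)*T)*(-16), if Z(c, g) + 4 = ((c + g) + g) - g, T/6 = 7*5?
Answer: 20160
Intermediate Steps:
T = 210 (T = 6*(7*5) = 6*35 = 210)
Z(c, g) = -4 + c + g (Z(c, g) = -4 + (((c + g) + g) - g) = -4 + ((c + 2*g) - g) = -4 + (c + g) = -4 + c + g)
(Z(2 - 3, -1)*T)*(-16) = ((-4 + (2 - 3) - 1)*210)*(-16) = ((-4 - 1 - 1)*210)*(-16) = -6*210*(-16) = -1260*(-16) = 20160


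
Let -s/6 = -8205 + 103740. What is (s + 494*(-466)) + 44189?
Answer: -759225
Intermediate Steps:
s = -573210 (s = -6*(-8205 + 103740) = -6*95535 = -573210)
(s + 494*(-466)) + 44189 = (-573210 + 494*(-466)) + 44189 = (-573210 - 230204) + 44189 = -803414 + 44189 = -759225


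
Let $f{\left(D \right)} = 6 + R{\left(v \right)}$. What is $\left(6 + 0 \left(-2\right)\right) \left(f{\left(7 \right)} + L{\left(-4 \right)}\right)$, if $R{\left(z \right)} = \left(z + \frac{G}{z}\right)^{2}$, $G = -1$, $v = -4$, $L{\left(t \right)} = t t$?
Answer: $\frac{1731}{8} \approx 216.38$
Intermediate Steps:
$L{\left(t \right)} = t^{2}$
$R{\left(z \right)} = \left(z - \frac{1}{z}\right)^{2}$
$f{\left(D \right)} = \frac{321}{16}$ ($f{\left(D \right)} = 6 + \frac{\left(-1 + \left(-4\right)^{2}\right)^{2}}{16} = 6 + \frac{\left(-1 + 16\right)^{2}}{16} = 6 + \frac{15^{2}}{16} = 6 + \frac{1}{16} \cdot 225 = 6 + \frac{225}{16} = \frac{321}{16}$)
$\left(6 + 0 \left(-2\right)\right) \left(f{\left(7 \right)} + L{\left(-4 \right)}\right) = \left(6 + 0 \left(-2\right)\right) \left(\frac{321}{16} + \left(-4\right)^{2}\right) = \left(6 + 0\right) \left(\frac{321}{16} + 16\right) = 6 \cdot \frac{577}{16} = \frac{1731}{8}$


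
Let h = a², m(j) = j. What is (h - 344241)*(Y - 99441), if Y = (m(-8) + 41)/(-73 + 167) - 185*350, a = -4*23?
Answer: 5182355691617/94 ≈ 5.5131e+10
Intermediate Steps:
a = -92
h = 8464 (h = (-92)² = 8464)
Y = -6086467/94 (Y = (-8 + 41)/(-73 + 167) - 185*350 = 33/94 - 64750 = -6086467/94 ≈ -64750.)
(h - 344241)*(Y - 99441) = (8464 - 344241)*(-6086467/94 - 99441) = -335777*(-15433921/94) = 5182355691617/94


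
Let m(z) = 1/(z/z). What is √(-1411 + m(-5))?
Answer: I*√1410 ≈ 37.55*I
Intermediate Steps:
m(z) = 1 (m(z) = 1/1 = 1)
√(-1411 + m(-5)) = √(-1411 + 1) = √(-1410) = I*√1410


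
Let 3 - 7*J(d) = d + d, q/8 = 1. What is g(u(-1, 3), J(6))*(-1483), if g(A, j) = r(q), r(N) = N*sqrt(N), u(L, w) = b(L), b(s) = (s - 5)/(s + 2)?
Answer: -23728*sqrt(2) ≈ -33556.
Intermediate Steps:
q = 8 (q = 8*1 = 8)
b(s) = (-5 + s)/(2 + s)
u(L, w) = (-5 + L)/(2 + L)
r(N) = N**(3/2)
J(d) = 3/7 - 2*d/7 (J(d) = 3/7 - (d + d)/7 = 3/7 - 2*d/7)
g(A, j) = 16*sqrt(2) (g(A, j) = 8**(3/2) = 16*sqrt(2))
g(u(-1, 3), J(6))*(-1483) = (16*sqrt(2))*(-1483) = -23728*sqrt(2)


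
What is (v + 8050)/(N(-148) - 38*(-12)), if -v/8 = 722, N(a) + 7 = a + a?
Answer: 758/51 ≈ 14.863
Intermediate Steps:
N(a) = -7 + 2*a (N(a) = -7 + (a + a) = -7 + 2*a)
v = -5776 (v = -8*722 = -5776)
(v + 8050)/(N(-148) - 38*(-12)) = (-5776 + 8050)/((-7 + 2*(-148)) - 38*(-12)) = 2274/((-7 - 296) + 456) = 2274/(-303 + 456) = 2274/153 = 2274*(1/153) = 758/51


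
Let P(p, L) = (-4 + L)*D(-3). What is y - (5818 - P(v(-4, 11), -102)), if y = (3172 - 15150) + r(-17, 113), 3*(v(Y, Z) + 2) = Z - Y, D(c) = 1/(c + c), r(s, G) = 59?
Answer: -53158/3 ≈ -17719.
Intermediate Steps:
D(c) = 1/(2*c)
v(Y, Z) = -2 - Y/3 + Z/3 (v(Y, Z) = -2 + (Z - Y)/3 = -2 + (-Y/3 + Z/3) = -2 - Y/3 + Z/3)
P(p, L) = 2/3 - L/6 (P(p, L) = (-4 + L)*((1/2)/(-3)) = (-4 + L)*((1/2)*(-1/3)) = (-4 + L)*(-1/6) = 2/3 - L/6)
y = -11919 (y = (3172 - 15150) + 59 = -11978 + 59 = -11919)
y - (5818 - P(v(-4, 11), -102)) = -11919 - (5818 - (2/3 - 1/6*(-102))) = -11919 - (5818 - (2/3 + 17)) = -11919 - (5818 - 1*53/3) = -11919 - (5818 - 53/3) = -11919 - 1*17401/3 = -11919 - 17401/3 = -53158/3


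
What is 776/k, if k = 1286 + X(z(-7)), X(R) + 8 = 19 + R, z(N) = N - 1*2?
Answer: 97/161 ≈ 0.60248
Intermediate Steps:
z(N) = -2 + N (z(N) = N - 2 = -2 + N)
X(R) = 11 + R (X(R) = -8 + (19 + R) = 11 + R)
k = 1288 (k = 1286 + (11 + (-2 - 7)) = 1286 + (11 - 9) = 1286 + 2 = 1288)
776/k = 776/1288 = 776*(1/1288) = 97/161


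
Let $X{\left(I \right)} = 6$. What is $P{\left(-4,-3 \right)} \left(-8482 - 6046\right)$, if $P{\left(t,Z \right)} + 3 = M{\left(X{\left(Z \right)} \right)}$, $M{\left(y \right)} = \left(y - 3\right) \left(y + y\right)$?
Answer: $-479424$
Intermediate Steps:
$M{\left(y \right)} = 2 y \left(-3 + y\right)$ ($M{\left(y \right)} = \left(-3 + y\right) 2 y = 2 y \left(-3 + y\right)$)
$P{\left(t,Z \right)} = 33$ ($P{\left(t,Z \right)} = -3 + 2 \cdot 6 \left(-3 + 6\right) = -3 + 2 \cdot 6 \cdot 3 = -3 + 36 = 33$)
$P{\left(-4,-3 \right)} \left(-8482 - 6046\right) = 33 \left(-8482 - 6046\right) = 33 \left(-14528\right) = -479424$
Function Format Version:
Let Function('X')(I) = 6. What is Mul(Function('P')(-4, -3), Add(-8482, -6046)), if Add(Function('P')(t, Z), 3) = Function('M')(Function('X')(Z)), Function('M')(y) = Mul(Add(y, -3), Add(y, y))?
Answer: -479424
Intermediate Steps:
Function('M')(y) = Mul(2, y, Add(-3, y)) (Function('M')(y) = Mul(Add(-3, y), Mul(2, y)) = Mul(2, y, Add(-3, y)))
Function('P')(t, Z) = 33 (Function('P')(t, Z) = Add(-3, Mul(2, 6, Add(-3, 6))) = Add(-3, Mul(2, 6, 3)) = Add(-3, 36) = 33)
Mul(Function('P')(-4, -3), Add(-8482, -6046)) = Mul(33, Add(-8482, -6046)) = Mul(33, -14528) = -479424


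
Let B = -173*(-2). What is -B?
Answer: -346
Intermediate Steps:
B = 346
-B = -1*346 = -346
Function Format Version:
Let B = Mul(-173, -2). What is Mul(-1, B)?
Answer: -346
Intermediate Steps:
B = 346
Mul(-1, B) = Mul(-1, 346) = -346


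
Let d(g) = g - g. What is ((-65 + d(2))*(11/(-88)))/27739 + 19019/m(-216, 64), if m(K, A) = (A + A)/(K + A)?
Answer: -10023792649/443824 ≈ -22585.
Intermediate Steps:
d(g) = 0
m(K, A) = 2*A/(A + K) (m(K, A) = (2*A)/(A + K) = 2*A/(A + K))
((-65 + d(2))*(11/(-88)))/27739 + 19019/m(-216, 64) = ((-65 + 0)*(11/(-88)))/27739 + 19019/((2*64/(64 - 216))) = -715*(-1)/88*(1/27739) + 19019/((2*64/(-152))) = -65*(-⅛)*(1/27739) + 19019/((2*64*(-1/152))) = (65/8)*(1/27739) + 19019/(-16/19) = 65/221912 + 19019*(-19/16) = 65/221912 - 361361/16 = -10023792649/443824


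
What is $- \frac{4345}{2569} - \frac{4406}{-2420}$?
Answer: $\frac{402057}{3108490} \approx 0.12934$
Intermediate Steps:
$- \frac{4345}{2569} - \frac{4406}{-2420} = \left(-4345\right) \frac{1}{2569} - - \frac{2203}{1210} = - \frac{4345}{2569} + \frac{2203}{1210} = \frac{402057}{3108490}$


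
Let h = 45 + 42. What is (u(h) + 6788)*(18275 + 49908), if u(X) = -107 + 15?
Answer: 456553368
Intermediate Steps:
h = 87
u(X) = -92
(u(h) + 6788)*(18275 + 49908) = (-92 + 6788)*(18275 + 49908) = 6696*68183 = 456553368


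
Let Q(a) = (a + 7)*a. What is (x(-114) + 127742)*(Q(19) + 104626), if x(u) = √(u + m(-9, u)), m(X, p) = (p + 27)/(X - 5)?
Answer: 13428239040 + 52560*I*√21126/7 ≈ 1.3428e+10 + 1.0914e+6*I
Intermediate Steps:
m(X, p) = (27 + p)/(-5 + X)
Q(a) = a*(7 + a) (Q(a) = (7 + a)*a = a*(7 + a))
x(u) = √(-27/14 + 13*u/14) (x(u) = √(u + (27 + u)/(-5 - 9)) = √(u + (27 + u)/(-14)) = √(u - (27 + u)/14) = √(u + (-27/14 - u/14)) = √(-27/14 + 13*u/14))
(x(-114) + 127742)*(Q(19) + 104626) = (√(-378 + 182*(-114))/14 + 127742)*(19*(7 + 19) + 104626) = (√(-378 - 20748)/14 + 127742)*(19*26 + 104626) = (√(-21126)/14 + 127742)*(494 + 104626) = ((I*√21126)/14 + 127742)*105120 = (I*√21126/14 + 127742)*105120 = (127742 + I*√21126/14)*105120 = 13428239040 + 52560*I*√21126/7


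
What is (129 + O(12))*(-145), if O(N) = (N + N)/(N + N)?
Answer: -18850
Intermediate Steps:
O(N) = 1 (O(N) = (2*N)/((2*N)) = (2*N)*(1/(2*N)) = 1)
(129 + O(12))*(-145) = (129 + 1)*(-145) = 130*(-145) = -18850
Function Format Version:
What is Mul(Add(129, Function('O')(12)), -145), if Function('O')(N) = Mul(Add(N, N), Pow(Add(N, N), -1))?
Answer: -18850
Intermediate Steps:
Function('O')(N) = 1 (Function('O')(N) = Mul(Mul(2, N), Pow(Mul(2, N), -1)) = Mul(Mul(2, N), Mul(Rational(1, 2), Pow(N, -1))) = 1)
Mul(Add(129, Function('O')(12)), -145) = Mul(Add(129, 1), -145) = Mul(130, -145) = -18850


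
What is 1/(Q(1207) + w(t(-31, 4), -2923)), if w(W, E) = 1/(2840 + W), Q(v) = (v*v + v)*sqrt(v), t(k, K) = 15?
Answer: -2855/20915483282072097380799 + 11884650907400*sqrt(1207)/20915483282072097380799 ≈ 1.9741e-8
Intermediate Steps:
Q(v) = sqrt(v)*(v + v**2) (Q(v) = (v**2 + v)*sqrt(v) = (v + v**2)*sqrt(v) = sqrt(v)*(v + v**2))
1/(Q(1207) + w(t(-31, 4), -2923)) = 1/(1207**(3/2)*(1 + 1207) + 1/(2840 + 15)) = 1/((1207*sqrt(1207))*1208 + 1/2855) = 1/(1458056*sqrt(1207) + 1/2855) = 1/(1/2855 + 1458056*sqrt(1207))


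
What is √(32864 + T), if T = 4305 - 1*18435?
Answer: √18734 ≈ 136.87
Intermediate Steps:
T = -14130 (T = 4305 - 18435 = -14130)
√(32864 + T) = √(32864 - 14130) = √18734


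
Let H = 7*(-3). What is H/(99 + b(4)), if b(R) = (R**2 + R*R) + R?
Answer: -7/45 ≈ -0.15556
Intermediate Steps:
b(R) = R + 2*R**2 (b(R) = (R**2 + R**2) + R = 2*R**2 + R = R + 2*R**2)
H = -21
H/(99 + b(4)) = -21/(99 + 4*(1 + 2*4)) = -21/(99 + 4*(1 + 8)) = -21/(99 + 4*9) = -21/(99 + 36) = -21/135 = -21*1/135 = -7/45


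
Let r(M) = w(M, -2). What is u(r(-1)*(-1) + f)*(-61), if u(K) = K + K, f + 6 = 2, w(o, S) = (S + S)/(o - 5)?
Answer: 1708/3 ≈ 569.33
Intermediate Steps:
w(o, S) = 2*S/(-5 + o) (w(o, S) = (2*S)/(-5 + o) = 2*S/(-5 + o))
r(M) = -4/(-5 + M) (r(M) = 2*(-2)/(-5 + M) = -4/(-5 + M))
f = -4 (f = -6 + 2 = -4)
u(K) = 2*K
u(r(-1)*(-1) + f)*(-61) = (2*(-4/(-5 - 1)*(-1) - 4))*(-61) = (2*(-4/(-6)*(-1) - 4))*(-61) = (2*(-4*(-⅙)*(-1) - 4))*(-61) = (2*((⅔)*(-1) - 4))*(-61) = (2*(-⅔ - 4))*(-61) = (2*(-14/3))*(-61) = -28/3*(-61) = 1708/3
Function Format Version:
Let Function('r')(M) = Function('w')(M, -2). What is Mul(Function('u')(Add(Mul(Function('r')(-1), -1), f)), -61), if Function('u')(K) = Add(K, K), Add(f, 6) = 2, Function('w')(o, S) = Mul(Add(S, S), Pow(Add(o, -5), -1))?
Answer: Rational(1708, 3) ≈ 569.33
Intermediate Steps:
Function('w')(o, S) = Mul(2, S, Pow(Add(-5, o), -1)) (Function('w')(o, S) = Mul(Mul(2, S), Pow(Add(-5, o), -1)) = Mul(2, S, Pow(Add(-5, o), -1)))
Function('r')(M) = Mul(-4, Pow(Add(-5, M), -1)) (Function('r')(M) = Mul(2, -2, Pow(Add(-5, M), -1)) = Mul(-4, Pow(Add(-5, M), -1)))
f = -4 (f = Add(-6, 2) = -4)
Function('u')(K) = Mul(2, K)
Mul(Function('u')(Add(Mul(Function('r')(-1), -1), f)), -61) = Mul(Mul(2, Add(Mul(Mul(-4, Pow(Add(-5, -1), -1)), -1), -4)), -61) = Mul(Mul(2, Add(Mul(Mul(-4, Pow(-6, -1)), -1), -4)), -61) = Mul(Mul(2, Add(Mul(Mul(-4, Rational(-1, 6)), -1), -4)), -61) = Mul(Mul(2, Add(Mul(Rational(2, 3), -1), -4)), -61) = Mul(Mul(2, Add(Rational(-2, 3), -4)), -61) = Mul(Mul(2, Rational(-14, 3)), -61) = Mul(Rational(-28, 3), -61) = Rational(1708, 3)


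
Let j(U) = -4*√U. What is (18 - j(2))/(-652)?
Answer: -9/326 - √2/163 ≈ -0.036283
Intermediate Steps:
(18 - j(2))/(-652) = (18 - (-4)*√2)/(-652) = (18 + 4*√2)*(-1/652) = -9/326 - √2/163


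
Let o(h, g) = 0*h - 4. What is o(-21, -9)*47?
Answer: -188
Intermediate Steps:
o(h, g) = -4 (o(h, g) = 0 - 4 = -4)
o(-21, -9)*47 = -4*47 = -188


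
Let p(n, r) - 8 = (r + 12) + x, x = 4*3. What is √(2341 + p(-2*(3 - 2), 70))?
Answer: √2443 ≈ 49.427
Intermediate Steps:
x = 12
p(n, r) = 32 + r (p(n, r) = 8 + ((r + 12) + 12) = 8 + ((12 + r) + 12) = 8 + (24 + r) = 32 + r)
√(2341 + p(-2*(3 - 2), 70)) = √(2341 + (32 + 70)) = √(2341 + 102) = √2443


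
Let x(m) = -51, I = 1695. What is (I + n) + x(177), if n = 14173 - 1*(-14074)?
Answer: 29891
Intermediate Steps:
n = 28247 (n = 14173 + 14074 = 28247)
(I + n) + x(177) = (1695 + 28247) - 51 = 29942 - 51 = 29891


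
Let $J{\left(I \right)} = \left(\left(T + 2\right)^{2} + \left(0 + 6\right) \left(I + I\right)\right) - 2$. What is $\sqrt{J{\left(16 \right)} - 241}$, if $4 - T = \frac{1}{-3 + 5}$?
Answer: $\frac{i \sqrt{83}}{2} \approx 4.5552 i$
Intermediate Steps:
$T = \frac{7}{2}$ ($T = 4 - \frac{1}{-3 + 5} = 4 - \frac{1}{2} = \frac{7}{2} \approx 3.5$)
$J{\left(I \right)} = \frac{113}{4} + 12 I$ ($J{\left(I \right)} = \left(\left(\frac{7}{2} + 2\right)^{2} + \left(0 + 6\right) \left(I + I\right)\right) - 2 = \left(\left(\frac{11}{2}\right)^{2} + 6 \cdot 2 I\right) - 2 = \left(\frac{121}{4} + 12 I\right) - 2 = \frac{113}{4} + 12 I$)
$\sqrt{J{\left(16 \right)} - 241} = \sqrt{\left(\frac{113}{4} + 12 \cdot 16\right) - 241} = \sqrt{\left(\frac{113}{4} + 192\right) - 241} = \sqrt{\frac{881}{4} - 241} = \sqrt{- \frac{83}{4}} = \frac{i \sqrt{83}}{2}$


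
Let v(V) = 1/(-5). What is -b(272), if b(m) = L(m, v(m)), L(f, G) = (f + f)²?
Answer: -295936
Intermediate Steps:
v(V) = -⅕ (v(V) = 1*(-⅕) = -⅕)
L(f, G) = 4*f² (L(f, G) = (2*f)² = 4*f²)
b(m) = 4*m²
-b(272) = -4*272² = -4*73984 = -1*295936 = -295936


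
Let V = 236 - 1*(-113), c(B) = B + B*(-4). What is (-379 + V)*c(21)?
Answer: 1890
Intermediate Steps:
c(B) = -3*B (c(B) = B - 4*B = -3*B)
V = 349 (V = 236 + 113 = 349)
(-379 + V)*c(21) = (-379 + 349)*(-3*21) = -30*(-63) = 1890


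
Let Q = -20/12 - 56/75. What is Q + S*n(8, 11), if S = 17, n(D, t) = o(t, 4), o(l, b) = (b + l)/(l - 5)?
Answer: 6013/150 ≈ 40.087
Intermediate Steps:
o(l, b) = (b + l)/(-5 + l)
n(D, t) = (4 + t)/(-5 + t)
Q = -181/75 (Q = -20*1/12 - 56*1/75 = -5/3 - 56/75 = -181/75 ≈ -2.4133)
Q + S*n(8, 11) = -181/75 + 17*((4 + 11)/(-5 + 11)) = -181/75 + 17*(15/6) = -181/75 + 17*((1/6)*15) = -181/75 + 17*(5/2) = -181/75 + 85/2 = 6013/150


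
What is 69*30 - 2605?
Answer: -535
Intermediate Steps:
69*30 - 2605 = 2070 - 2605 = -535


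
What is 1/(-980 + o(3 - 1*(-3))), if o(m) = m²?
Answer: -1/944 ≈ -0.0010593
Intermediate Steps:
1/(-980 + o(3 - 1*(-3))) = 1/(-980 + (3 - 1*(-3))²) = 1/(-980 + (3 + 3)²) = 1/(-980 + 6²) = 1/(-980 + 36) = 1/(-944) = -1/944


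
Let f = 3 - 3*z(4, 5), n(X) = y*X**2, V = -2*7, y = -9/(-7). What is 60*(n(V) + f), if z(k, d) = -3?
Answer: 15840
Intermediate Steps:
y = 9/7 (y = -9*(-1/7) = 9/7 ≈ 1.2857)
V = -14
n(X) = 9*X**2/7
f = 12 (f = 3 - 3*(-3) = 3 + 9 = 12)
60*(n(V) + f) = 60*((9/7)*(-14)**2 + 12) = 60*((9/7)*196 + 12) = 60*(252 + 12) = 60*264 = 15840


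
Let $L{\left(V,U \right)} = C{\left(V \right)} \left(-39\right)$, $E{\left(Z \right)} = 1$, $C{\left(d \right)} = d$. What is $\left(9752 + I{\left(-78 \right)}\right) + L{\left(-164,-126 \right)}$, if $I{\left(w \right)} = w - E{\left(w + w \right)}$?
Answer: $16069$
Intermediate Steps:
$I{\left(w \right)} = -1 + w$ ($I{\left(w \right)} = w - 1 = -1 + w$)
$L{\left(V,U \right)} = - 39 V$ ($L{\left(V,U \right)} = V \left(-39\right) = - 39 V$)
$\left(9752 + I{\left(-78 \right)}\right) + L{\left(-164,-126 \right)} = \left(9752 - 79\right) - -6396 = \left(9752 - 79\right) + 6396 = 9673 + 6396 = 16069$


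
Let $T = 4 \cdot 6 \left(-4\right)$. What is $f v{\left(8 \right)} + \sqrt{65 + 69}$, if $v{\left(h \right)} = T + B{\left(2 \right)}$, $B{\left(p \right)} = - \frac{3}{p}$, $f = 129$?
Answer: $- \frac{25155}{2} + \sqrt{134} \approx -12566.0$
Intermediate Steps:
$T = -96$ ($T = 24 \left(-4\right) = -96$)
$v{\left(h \right)} = - \frac{195}{2}$ ($v{\left(h \right)} = -96 - \frac{3}{2} = - \frac{195}{2}$)
$f v{\left(8 \right)} + \sqrt{65 + 69} = 129 \left(- \frac{195}{2}\right) + \sqrt{65 + 69} = - \frac{25155}{2} + \sqrt{134}$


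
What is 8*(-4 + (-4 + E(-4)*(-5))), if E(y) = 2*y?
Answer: 256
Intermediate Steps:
8*(-4 + (-4 + E(-4)*(-5))) = 8*(-4 + (-4 + (2*(-4))*(-5))) = 8*(-4 + (-4 - 8*(-5))) = 8*(-4 + (-4 + 40)) = 8*(-4 + 36) = 8*32 = 256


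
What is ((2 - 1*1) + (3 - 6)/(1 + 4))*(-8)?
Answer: -16/5 ≈ -3.2000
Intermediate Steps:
((2 - 1*1) + (3 - 6)/(1 + 4))*(-8) = ((2 - 1) - 3/5)*(-8) = (1 - 3*1/5)*(-8) = (1 - 3/5)*(-8) = (2/5)*(-8) = -16/5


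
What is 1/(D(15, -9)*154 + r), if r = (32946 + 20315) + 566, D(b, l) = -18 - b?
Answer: 1/48745 ≈ 2.0515e-5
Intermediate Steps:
r = 53827 (r = 53261 + 566 = 53827)
1/(D(15, -9)*154 + r) = 1/((-18 - 1*15)*154 + 53827) = 1/((-18 - 15)*154 + 53827) = 1/(-33*154 + 53827) = 1/(-5082 + 53827) = 1/48745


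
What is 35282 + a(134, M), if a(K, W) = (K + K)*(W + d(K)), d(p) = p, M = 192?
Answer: 122650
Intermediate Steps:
a(K, W) = 2*K*(K + W) (a(K, W) = (K + K)*(W + K) = (2*K)*(K + W) = 2*K*(K + W))
35282 + a(134, M) = 35282 + 2*134*(134 + 192) = 35282 + 2*134*326 = 35282 + 87368 = 122650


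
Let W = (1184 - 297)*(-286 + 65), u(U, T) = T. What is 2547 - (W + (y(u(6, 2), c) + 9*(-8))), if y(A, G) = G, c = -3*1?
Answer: 198649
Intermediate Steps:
c = -3
W = -196027 (W = 887*(-221) = -196027)
2547 - (W + (y(u(6, 2), c) + 9*(-8))) = 2547 - (-196027 + (-3 + 9*(-8))) = 2547 - (-196027 + (-3 - 72)) = 2547 - (-196027 - 75) = 2547 - 1*(-196102) = 2547 + 196102 = 198649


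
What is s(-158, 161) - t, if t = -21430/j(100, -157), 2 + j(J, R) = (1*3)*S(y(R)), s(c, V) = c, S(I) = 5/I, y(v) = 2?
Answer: 41122/11 ≈ 3738.4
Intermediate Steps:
j(J, R) = 11/2 (j(J, R) = -2 + (1*3)*(5/2) = -2 + 3*(5*(1/2)) = -2 + 3*(5/2) = -2 + 15/2 = 11/2)
t = -42860/11 (t = -21430/11/2 = -21430*2/11 = -42860/11 ≈ -3896.4)
s(-158, 161) - t = -158 - 1*(-42860/11) = -158 + 42860/11 = 41122/11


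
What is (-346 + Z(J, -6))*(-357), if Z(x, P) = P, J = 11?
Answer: 125664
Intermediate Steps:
(-346 + Z(J, -6))*(-357) = (-346 - 6)*(-357) = -352*(-357) = 125664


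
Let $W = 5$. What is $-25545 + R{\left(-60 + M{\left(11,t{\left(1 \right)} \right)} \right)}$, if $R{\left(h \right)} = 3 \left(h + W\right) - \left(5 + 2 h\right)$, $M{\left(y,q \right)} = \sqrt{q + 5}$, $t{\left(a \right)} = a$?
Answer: $-25595 + \sqrt{6} \approx -25593.0$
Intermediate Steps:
$M{\left(y,q \right)} = \sqrt{5 + q}$
$R{\left(h \right)} = 10 + h$ ($R{\left(h \right)} = 3 \left(h + 5\right) - \left(5 + 2 h\right) = 3 \left(5 + h\right) - \left(5 + 2 h\right) = \left(15 + 3 h\right) - \left(5 + 2 h\right) = 10 + h$)
$-25545 + R{\left(-60 + M{\left(11,t{\left(1 \right)} \right)} \right)} = -25545 + \left(10 - \left(60 - \sqrt{5 + 1}\right)\right) = -25545 + \left(10 - \left(60 - \sqrt{6}\right)\right) = -25545 - \left(50 - \sqrt{6}\right) = -25595 + \sqrt{6}$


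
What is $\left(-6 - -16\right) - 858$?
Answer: $-848$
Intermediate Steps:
$\left(-6 - -16\right) - 858 = \left(-6 + 16\right) - 858 = 10 - 858 = -848$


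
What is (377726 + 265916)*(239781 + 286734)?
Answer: 338887167630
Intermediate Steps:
(377726 + 265916)*(239781 + 286734) = 643642*526515 = 338887167630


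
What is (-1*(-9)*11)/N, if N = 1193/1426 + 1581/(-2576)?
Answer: 7905744/17797 ≈ 444.22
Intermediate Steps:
N = 17797/79856 (N = 1193*(1/1426) + 1581*(-1/2576) = 1193/1426 - 1581/2576 = 17797/79856 ≈ 0.22286)
(-1*(-9)*11)/N = (-1*(-9)*11)/(17797/79856) = (9*11)*(79856/17797) = 99*(79856/17797) = 7905744/17797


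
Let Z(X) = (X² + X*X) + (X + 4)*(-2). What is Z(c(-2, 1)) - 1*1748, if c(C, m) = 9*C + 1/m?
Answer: -1144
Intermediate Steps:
c(C, m) = 1/m + 9*C
Z(X) = -8 - 2*X + 2*X² (Z(X) = (X² + X²) + (4 + X)*(-2) = 2*X² + (-8 - 2*X) = -8 - 2*X + 2*X²)
Z(c(-2, 1)) - 1*1748 = (-8 - 2*(1/1 + 9*(-2)) + 2*(1/1 + 9*(-2))²) - 1*1748 = (-8 - 2*(1 - 18) + 2*(1 - 18)²) - 1748 = (-8 - 2*(-17) + 2*(-17)²) - 1748 = (-8 + 34 + 2*289) - 1748 = (-8 + 34 + 578) - 1748 = 604 - 1748 = -1144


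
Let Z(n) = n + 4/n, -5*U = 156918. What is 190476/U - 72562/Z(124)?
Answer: -59439450416/100558285 ≈ -591.09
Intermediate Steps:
U = -156918/5 (U = -⅕*156918 = -156918/5 ≈ -31384.)
190476/U - 72562/Z(124) = 190476/(-156918/5) - 72562/(124 + 4/124) = 190476*(-5/156918) - 72562/(124 + 4*(1/124)) = -158730/26153 - 72562/(124 + 1/31) = -158730/26153 - 72562/3845/31 = -158730/26153 - 72562*31/3845 = -158730/26153 - 2249422/3845 = -59439450416/100558285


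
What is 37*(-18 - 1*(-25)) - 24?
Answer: 235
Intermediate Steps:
37*(-18 - 1*(-25)) - 24 = 37*(-18 + 25) - 24 = 37*7 - 24 = 259 - 24 = 235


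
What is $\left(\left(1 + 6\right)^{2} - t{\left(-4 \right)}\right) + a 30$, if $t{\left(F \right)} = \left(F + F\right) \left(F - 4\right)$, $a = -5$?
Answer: $-165$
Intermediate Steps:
$t{\left(F \right)} = 2 F \left(-4 + F\right)$
$\left(\left(1 + 6\right)^{2} - t{\left(-4 \right)}\right) + a 30 = \left(\left(1 + 6\right)^{2} - 2 \left(-4\right) \left(-4 - 4\right)\right) - 150 = \left(7^{2} - 2 \left(-4\right) \left(-8\right)\right) - 150 = \left(49 - 64\right) - 150 = -15 - 150 = -165$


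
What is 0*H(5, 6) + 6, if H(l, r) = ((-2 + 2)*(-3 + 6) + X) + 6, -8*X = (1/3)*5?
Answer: 6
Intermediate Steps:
X = -5/24 (X = -1/3*5/8 = -1*(⅓)*5/8 = -5/24 ≈ -0.20833)
H(l, r) = 139/24 (H(l, r) = ((-2 + 2)*(-3 + 6) - 5/24) + 6 = (0*3 - 5/24) + 6 = (0 - 5/24) + 6 = -5/24 + 6 = 139/24)
0*H(5, 6) + 6 = 0*(139/24) + 6 = 0 + 6 = 6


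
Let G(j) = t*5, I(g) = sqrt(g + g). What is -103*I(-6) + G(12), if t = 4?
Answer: 20 - 206*I*sqrt(3) ≈ 20.0 - 356.8*I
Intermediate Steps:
I(g) = sqrt(2)*sqrt(g) (I(g) = sqrt(2*g) = sqrt(2)*sqrt(g))
G(j) = 20 (G(j) = 4*5 = 20)
-103*I(-6) + G(12) = -103*sqrt(2)*sqrt(-6) + 20 = -103*sqrt(2)*I*sqrt(6) + 20 = -206*I*sqrt(3) + 20 = 20 - 206*I*sqrt(3)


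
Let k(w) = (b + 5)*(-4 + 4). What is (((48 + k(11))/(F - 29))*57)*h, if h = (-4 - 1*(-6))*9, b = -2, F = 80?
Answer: 16416/17 ≈ 965.65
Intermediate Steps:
k(w) = 0 (k(w) = (-2 + 5)*(-4 + 4) = 3*0 = 0)
h = 18 (h = (-4 + 6)*9 = 2*9 = 18)
(((48 + k(11))/(F - 29))*57)*h = (((48 + 0)/(80 - 29))*57)*18 = ((48/51)*57)*18 = ((48*(1/51))*57)*18 = ((16/17)*57)*18 = (912/17)*18 = 16416/17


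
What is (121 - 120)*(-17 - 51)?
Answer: -68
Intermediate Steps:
(121 - 120)*(-17 - 51) = 1*(-68) = -68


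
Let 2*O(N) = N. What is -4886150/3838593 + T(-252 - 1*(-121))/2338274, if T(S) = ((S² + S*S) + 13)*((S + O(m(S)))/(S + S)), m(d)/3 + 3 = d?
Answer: -737408575059685/587907184655571 ≈ -1.2543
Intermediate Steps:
m(d) = -9 + 3*d
O(N) = N/2
T(S) = (13 + 2*S²)*(-9/2 + 5*S/2)/(2*S) (T(S) = ((S² + S*S) + 13)*((S + (-9 + 3*S)/2)/(S + S)) = ((S² + S²) + 13)*((S + (-9/2 + 3*S/2))/((2*S))) = (2*S² + 13)*((-9/2 + 5*S/2)*(1/(2*S))) = (13 + 2*S²)*((-9/2 + 5*S/2)/(2*S)) = (13 + 2*S²)*(-9/2 + 5*S/2)/(2*S))
-4886150/3838593 + T(-252 - 1*(-121))/2338274 = -4886150/3838593 + ((-117 - 18*(-252 - 1*(-121))² + 10*(-252 - 1*(-121))³ + 65*(-252 - 1*(-121)))/(4*(-252 - 1*(-121))))/2338274 = -4886150*1/3838593 + ((-117 - 18*(-252 + 121)² + 10*(-252 + 121)³ + 65*(-252 + 121))/(4*(-252 + 121)))*(1/2338274) = -4886150/3838593 + ((¼)*(-117 - 18*(-131)² + 10*(-131)³ + 65*(-131))/(-131))*(1/2338274) = -4886150/3838593 + ((¼)*(-1/131)*(-117 - 18*17161 + 10*(-2248091) - 8515))*(1/2338274) = -4886150/3838593 + ((¼)*(-1/131)*(-117 - 308898 - 22480910 - 8515))*(1/2338274) = -4886150/3838593 + ((¼)*(-1/131)*(-22798440))*(1/2338274) = -4886150/3838593 + (5699610/131)*(1/2338274) = -4886150/3838593 + 2849805/153156947 = -737408575059685/587907184655571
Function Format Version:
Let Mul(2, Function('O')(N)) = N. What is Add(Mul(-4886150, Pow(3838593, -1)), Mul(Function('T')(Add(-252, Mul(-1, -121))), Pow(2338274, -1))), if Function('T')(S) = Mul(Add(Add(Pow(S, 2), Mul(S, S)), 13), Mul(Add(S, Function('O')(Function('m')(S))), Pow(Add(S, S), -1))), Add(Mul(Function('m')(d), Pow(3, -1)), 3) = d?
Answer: Rational(-737408575059685, 587907184655571) ≈ -1.2543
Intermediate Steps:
Function('m')(d) = Add(-9, Mul(3, d))
Function('O')(N) = Mul(Rational(1, 2), N)
Function('T')(S) = Mul(Rational(1, 2), Pow(S, -1), Add(13, Mul(2, Pow(S, 2))), Add(Rational(-9, 2), Mul(Rational(5, 2), S))) (Function('T')(S) = Mul(Add(Add(Pow(S, 2), Mul(S, S)), 13), Mul(Add(S, Mul(Rational(1, 2), Add(-9, Mul(3, S)))), Pow(Add(S, S), -1))) = Mul(Add(Add(Pow(S, 2), Pow(S, 2)), 13), Mul(Add(S, Add(Rational(-9, 2), Mul(Rational(3, 2), S))), Pow(Mul(2, S), -1))) = Mul(Add(Mul(2, Pow(S, 2)), 13), Mul(Add(Rational(-9, 2), Mul(Rational(5, 2), S)), Mul(Rational(1, 2), Pow(S, -1)))) = Mul(Add(13, Mul(2, Pow(S, 2))), Mul(Rational(1, 2), Pow(S, -1), Add(Rational(-9, 2), Mul(Rational(5, 2), S)))) = Mul(Rational(1, 2), Pow(S, -1), Add(13, Mul(2, Pow(S, 2))), Add(Rational(-9, 2), Mul(Rational(5, 2), S))))
Add(Mul(-4886150, Pow(3838593, -1)), Mul(Function('T')(Add(-252, Mul(-1, -121))), Pow(2338274, -1))) = Add(Mul(-4886150, Pow(3838593, -1)), Mul(Mul(Rational(1, 4), Pow(Add(-252, Mul(-1, -121)), -1), Add(-117, Mul(-18, Pow(Add(-252, Mul(-1, -121)), 2)), Mul(10, Pow(Add(-252, Mul(-1, -121)), 3)), Mul(65, Add(-252, Mul(-1, -121))))), Pow(2338274, -1))) = Add(Mul(-4886150, Rational(1, 3838593)), Mul(Mul(Rational(1, 4), Pow(Add(-252, 121), -1), Add(-117, Mul(-18, Pow(Add(-252, 121), 2)), Mul(10, Pow(Add(-252, 121), 3)), Mul(65, Add(-252, 121)))), Rational(1, 2338274))) = Add(Rational(-4886150, 3838593), Mul(Mul(Rational(1, 4), Pow(-131, -1), Add(-117, Mul(-18, Pow(-131, 2)), Mul(10, Pow(-131, 3)), Mul(65, -131))), Rational(1, 2338274))) = Add(Rational(-4886150, 3838593), Mul(Mul(Rational(1, 4), Rational(-1, 131), Add(-117, Mul(-18, 17161), Mul(10, -2248091), -8515)), Rational(1, 2338274))) = Add(Rational(-4886150, 3838593), Mul(Mul(Rational(1, 4), Rational(-1, 131), Add(-117, -308898, -22480910, -8515)), Rational(1, 2338274))) = Add(Rational(-4886150, 3838593), Mul(Mul(Rational(1, 4), Rational(-1, 131), -22798440), Rational(1, 2338274))) = Add(Rational(-4886150, 3838593), Mul(Rational(5699610, 131), Rational(1, 2338274))) = Add(Rational(-4886150, 3838593), Rational(2849805, 153156947)) = Rational(-737408575059685, 587907184655571)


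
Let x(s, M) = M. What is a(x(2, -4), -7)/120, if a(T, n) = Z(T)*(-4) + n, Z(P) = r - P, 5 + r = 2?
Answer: -11/120 ≈ -0.091667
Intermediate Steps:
r = -3 (r = -5 + 2 = -3)
Z(P) = -3 - P
a(T, n) = 12 + n + 4*T (a(T, n) = (-3 - T)*(-4) + n = (12 + 4*T) + n = 12 + n + 4*T)
a(x(2, -4), -7)/120 = (12 - 7 + 4*(-4))/120 = (12 - 7 - 16)/120 = (1/120)*(-11) = -11/120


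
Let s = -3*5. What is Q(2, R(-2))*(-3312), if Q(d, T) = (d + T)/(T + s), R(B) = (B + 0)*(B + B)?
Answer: 33120/7 ≈ 4731.4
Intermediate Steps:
s = -15
R(B) = 2*B**2 (R(B) = B*(2*B) = 2*B**2)
Q(d, T) = (T + d)/(-15 + T) (Q(d, T) = (d + T)/(T - 15) = (T + d)/(-15 + T))
Q(2, R(-2))*(-3312) = ((2*(-2)**2 + 2)/(-15 + 2*(-2)**2))*(-3312) = ((2*4 + 2)/(-15 + 2*4))*(-3312) = ((8 + 2)/(-15 + 8))*(-3312) = (10/(-7))*(-3312) = -1/7*10*(-3312) = -10/7*(-3312) = 33120/7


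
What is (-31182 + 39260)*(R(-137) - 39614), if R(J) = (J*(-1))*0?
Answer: -320001892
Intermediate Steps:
R(J) = 0 (R(J) = -J*0 = 0)
(-31182 + 39260)*(R(-137) - 39614) = (-31182 + 39260)*(0 - 39614) = 8078*(-39614) = -320001892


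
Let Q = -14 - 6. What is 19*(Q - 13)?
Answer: -627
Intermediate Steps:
Q = -20
19*(Q - 13) = 19*(-20 - 13) = 19*(-33) = -627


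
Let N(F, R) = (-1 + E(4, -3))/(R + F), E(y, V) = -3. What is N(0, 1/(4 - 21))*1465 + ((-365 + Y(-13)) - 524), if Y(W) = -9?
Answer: 98722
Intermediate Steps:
N(F, R) = -4/(F + R) (N(F, R) = (-1 - 3)/(R + F) = -4/(F + R))
N(0, 1/(4 - 21))*1465 + ((-365 + Y(-13)) - 524) = -4/(0 + 1/(4 - 21))*1465 + ((-365 - 9) - 524) = -4/(0 + 1/(-17))*1465 + (-374 - 524) = -4/(0 - 1/17)*1465 - 898 = -4/(-1/17)*1465 - 898 = -4*(-17)*1465 - 898 = 68*1465 - 898 = 99620 - 898 = 98722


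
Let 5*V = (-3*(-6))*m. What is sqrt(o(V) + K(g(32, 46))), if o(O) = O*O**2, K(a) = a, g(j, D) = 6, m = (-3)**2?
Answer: sqrt(21261390)/25 ≈ 184.44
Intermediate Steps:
m = 9
V = 162/5 (V = (-3*(-6)*9)/5 = (18*9)/5 = (1/5)*162 = 162/5 ≈ 32.400)
o(O) = O**3
sqrt(o(V) + K(g(32, 46))) = sqrt((162/5)**3 + 6) = sqrt(4251528/125 + 6) = sqrt(4252278/125) = sqrt(21261390)/25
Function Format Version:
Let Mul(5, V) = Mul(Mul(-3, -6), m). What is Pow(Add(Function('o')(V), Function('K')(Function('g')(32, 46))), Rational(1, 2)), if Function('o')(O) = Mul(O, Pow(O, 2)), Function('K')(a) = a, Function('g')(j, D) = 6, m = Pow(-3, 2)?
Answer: Mul(Rational(1, 25), Pow(21261390, Rational(1, 2))) ≈ 184.44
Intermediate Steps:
m = 9
V = Rational(162, 5) (V = Mul(Rational(1, 5), Mul(Mul(-3, -6), 9)) = Mul(Rational(1, 5), Mul(18, 9)) = Mul(Rational(1, 5), 162) = Rational(162, 5) ≈ 32.400)
Function('o')(O) = Pow(O, 3)
Pow(Add(Function('o')(V), Function('K')(Function('g')(32, 46))), Rational(1, 2)) = Pow(Add(Pow(Rational(162, 5), 3), 6), Rational(1, 2)) = Pow(Add(Rational(4251528, 125), 6), Rational(1, 2)) = Pow(Rational(4252278, 125), Rational(1, 2)) = Mul(Rational(1, 25), Pow(21261390, Rational(1, 2)))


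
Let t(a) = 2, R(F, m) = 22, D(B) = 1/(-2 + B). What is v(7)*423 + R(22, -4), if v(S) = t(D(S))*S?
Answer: 5944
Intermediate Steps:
v(S) = 2*S
v(7)*423 + R(22, -4) = (2*7)*423 + 22 = 14*423 + 22 = 5922 + 22 = 5944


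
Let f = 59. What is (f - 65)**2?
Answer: 36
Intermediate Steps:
(f - 65)**2 = (59 - 65)**2 = (-6)**2 = 36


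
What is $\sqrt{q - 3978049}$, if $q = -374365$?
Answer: $i \sqrt{4352414} \approx 2086.2 i$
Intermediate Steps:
$\sqrt{q - 3978049} = \sqrt{-374365 - 3978049} = \sqrt{-4352414} = i \sqrt{4352414}$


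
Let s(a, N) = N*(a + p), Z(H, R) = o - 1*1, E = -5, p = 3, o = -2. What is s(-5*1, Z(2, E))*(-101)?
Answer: -606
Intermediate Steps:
Z(H, R) = -3 (Z(H, R) = -2 - 1*1 = -2 - 1 = -3)
s(a, N) = N*(3 + a) (s(a, N) = N*(a + 3) = N*(3 + a))
s(-5*1, Z(2, E))*(-101) = -3*(3 - 5*1)*(-101) = -3*(3 - 5)*(-101) = -3*(-2)*(-101) = 6*(-101) = -606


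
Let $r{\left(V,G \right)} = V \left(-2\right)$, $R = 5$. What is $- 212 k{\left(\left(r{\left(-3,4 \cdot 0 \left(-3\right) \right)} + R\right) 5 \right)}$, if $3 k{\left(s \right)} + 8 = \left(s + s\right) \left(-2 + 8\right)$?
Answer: $- \frac{138224}{3} \approx -46075.0$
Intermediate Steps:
$r{\left(V,G \right)} = - 2 V$
$k{\left(s \right)} = - \frac{8}{3} + 4 s$ ($k{\left(s \right)} = - \frac{8}{3} + \frac{\left(s + s\right) \left(-2 + 8\right)}{3} = - \frac{8}{3} + \frac{2 s 6}{3} = - \frac{8}{3} + \frac{12 s}{3} = - \frac{8}{3} + 4 s$)
$- 212 k{\left(\left(r{\left(-3,4 \cdot 0 \left(-3\right) \right)} + R\right) 5 \right)} = - 212 \left(- \frac{8}{3} + 4 \left(\left(-2\right) \left(-3\right) + 5\right) 5\right) = - 212 \left(- \frac{8}{3} + 4 \left(6 + 5\right) 5\right) = - 212 \left(- \frac{8}{3} + 4 \cdot 11 \cdot 5\right) = - 212 \left(- \frac{8}{3} + 4 \cdot 55\right) = - 212 \left(- \frac{8}{3} + 220\right) = \left(-212\right) \frac{652}{3} = - \frac{138224}{3}$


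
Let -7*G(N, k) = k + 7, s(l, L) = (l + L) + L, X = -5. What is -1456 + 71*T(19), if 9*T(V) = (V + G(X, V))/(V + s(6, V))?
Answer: -5771267/3969 ≈ -1454.1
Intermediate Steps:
s(l, L) = l + 2*L (s(l, L) = (L + l) + L = l + 2*L)
G(N, k) = -1 - k/7 (G(N, k) = -(k + 7)/7 = -(7 + k)/7 = -1 - k/7)
T(V) = (-1 + 6*V/7)/(9*(6 + 3*V)) (T(V) = ((V + (-1 - V/7))/(V + (6 + 2*V)))/9 = ((-1 + 6*V/7)/(6 + 3*V))/9 = (-1 + 6*V/7)/(9*(6 + 3*V)))
-1456 + 71*T(19) = -1456 + 71*((-7 + 6*19)/(189*(2 + 19))) = -1456 + 71*((1/189)*(-7 + 114)/21) = -1456 + 71*((1/189)*(1/21)*107) = -1456 + 71*(107/3969) = -1456 + 7597/3969 = -5771267/3969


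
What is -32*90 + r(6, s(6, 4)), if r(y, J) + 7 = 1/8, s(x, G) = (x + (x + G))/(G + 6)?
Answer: -23095/8 ≈ -2886.9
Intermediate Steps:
s(x, G) = (G + 2*x)/(6 + G) (s(x, G) = (x + (G + x))/(6 + G) = (G + 2*x)/(6 + G))
r(y, J) = -55/8 (r(y, J) = -7 + 1/8 = -7 + ⅛ = -55/8)
-32*90 + r(6, s(6, 4)) = -32*90 - 55/8 = -2880 - 55/8 = -23095/8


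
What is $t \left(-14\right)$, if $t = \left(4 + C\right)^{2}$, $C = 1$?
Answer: $-350$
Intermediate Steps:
$t = 25$ ($t = \left(4 + 1\right)^{2} = 5^{2} = 25$)
$t \left(-14\right) = 25 \left(-14\right) = -350$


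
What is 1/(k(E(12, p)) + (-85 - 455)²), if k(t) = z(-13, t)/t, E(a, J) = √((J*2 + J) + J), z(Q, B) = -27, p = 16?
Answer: 8/2332773 ≈ 3.4294e-6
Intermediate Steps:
E(a, J) = 2*√J (E(a, J) = √((2*J + J) + J) = √(3*J + J) = √(4*J) = 2*√J)
k(t) = -27/t
1/(k(E(12, p)) + (-85 - 455)²) = 1/(-27/(2*√16) + (-85 - 455)²) = 1/(-27/(2*4) + (-540)²) = 1/(-27/8 + 291600) = 1/(2332773/8) = 8/2332773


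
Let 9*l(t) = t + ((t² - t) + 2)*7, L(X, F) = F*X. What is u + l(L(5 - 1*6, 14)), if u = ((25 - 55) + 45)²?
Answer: 1165/3 ≈ 388.33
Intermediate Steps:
l(t) = 14/9 - 2*t/3 + 7*t²/9 (l(t) = (t + ((t² - t) + 2)*7)/9 = (t + (2 + t² - t)*7)/9 = (t + (14 - 7*t + 7*t²))/9 = (14 - 6*t + 7*t²)/9 = 14/9 - 2*t/3 + 7*t²/9)
u = 225 (u = (-30 + 45)² = 15² = 225)
u + l(L(5 - 1*6, 14)) = 225 + (14/9 - 28*(5 - 1*6)/3 + 7*(14*(5 - 1*6))²/9) = 225 + (14/9 - 28*(5 - 6)/3 + 7*(14*(5 - 6))²/9) = 225 + (14/9 - 28*(-1)/3 + 7*(14*(-1))²/9) = 225 + (14/9 - ⅔*(-14) + (7/9)*(-14)²) = 225 + (14/9 + 28/3 + (7/9)*196) = 225 + (14/9 + 28/3 + 1372/9) = 225 + 490/3 = 1165/3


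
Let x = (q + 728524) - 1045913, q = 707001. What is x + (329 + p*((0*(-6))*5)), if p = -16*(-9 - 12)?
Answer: 389941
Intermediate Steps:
p = 336 (p = -16*(-21) = 336)
x = 389612 (x = (707001 + 728524) - 1045913 = 1435525 - 1045913 = 389612)
x + (329 + p*((0*(-6))*5)) = 389612 + (329 + 336*((0*(-6))*5)) = 389612 + (329 + 336*(0*5)) = 389612 + (329 + 336*0) = 389612 + (329 + 0) = 389612 + 329 = 389941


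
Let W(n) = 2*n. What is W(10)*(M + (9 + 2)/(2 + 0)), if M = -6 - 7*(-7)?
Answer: 970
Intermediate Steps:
M = 43 (M = -6 + 49 = 43)
W(10)*(M + (9 + 2)/(2 + 0)) = (2*10)*(43 + (9 + 2)/(2 + 0)) = 20*(43 + 11/2) = 20*(97/2) = 970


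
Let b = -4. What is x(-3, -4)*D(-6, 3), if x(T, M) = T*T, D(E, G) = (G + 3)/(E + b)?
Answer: -27/5 ≈ -5.4000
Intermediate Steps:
D(E, G) = (3 + G)/(-4 + E) (D(E, G) = (G + 3)/(E - 4) = (3 + G)/(-4 + E))
x(T, M) = T²
x(-3, -4)*D(-6, 3) = (-3)²*((3 + 3)/(-4 - 6)) = 9*(6/(-10)) = 9*(-⅒*6) = 9*(-⅗) = -27/5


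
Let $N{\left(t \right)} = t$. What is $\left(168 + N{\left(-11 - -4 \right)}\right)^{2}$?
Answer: $25921$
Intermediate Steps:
$\left(168 + N{\left(-11 - -4 \right)}\right)^{2} = \left(168 - 7\right)^{2} = 161^{2} = 25921$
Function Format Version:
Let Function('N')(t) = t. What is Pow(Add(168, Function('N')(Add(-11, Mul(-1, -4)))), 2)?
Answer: 25921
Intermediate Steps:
Pow(Add(168, Function('N')(Add(-11, Mul(-1, -4)))), 2) = Pow(Add(168, Add(-11, Mul(-1, -4))), 2) = Pow(Add(168, Add(-11, 4)), 2) = Pow(Add(168, -7), 2) = Pow(161, 2) = 25921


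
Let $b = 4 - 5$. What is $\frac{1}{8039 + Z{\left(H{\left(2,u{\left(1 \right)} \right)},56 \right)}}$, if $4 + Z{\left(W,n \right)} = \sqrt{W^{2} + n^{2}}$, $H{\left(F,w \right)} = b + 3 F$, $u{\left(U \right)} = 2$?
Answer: $\frac{8035}{64558064} - \frac{\sqrt{3161}}{64558064} \approx 0.00012359$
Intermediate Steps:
$b = -1$
$H{\left(F,w \right)} = -1 + 3 F$
$Z{\left(W,n \right)} = -4 + \sqrt{W^{2} + n^{2}}$
$\frac{1}{8039 + Z{\left(H{\left(2,u{\left(1 \right)} \right)},56 \right)}} = \frac{1}{8039 - \left(4 - \sqrt{\left(-1 + 3 \cdot 2\right)^{2} + 56^{2}}\right)} = \frac{1}{8039 - \left(4 - \sqrt{\left(-1 + 6\right)^{2} + 3136}\right)} = \frac{1}{8039 - \left(4 - \sqrt{5^{2} + 3136}\right)} = \frac{1}{8039 - \left(4 - \sqrt{25 + 3136}\right)} = \frac{1}{8039 - \left(4 - \sqrt{3161}\right)} = \frac{1}{8035 + \sqrt{3161}}$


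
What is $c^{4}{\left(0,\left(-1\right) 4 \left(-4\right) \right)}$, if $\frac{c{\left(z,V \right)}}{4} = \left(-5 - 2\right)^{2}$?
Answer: $1475789056$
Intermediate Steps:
$c{\left(z,V \right)} = 196$ ($c{\left(z,V \right)} = 4 \left(-5 - 2\right)^{2} = 4 \left(-7\right)^{2} = 4 \cdot 49 = 196$)
$c^{4}{\left(0,\left(-1\right) 4 \left(-4\right) \right)} = 196^{4} = 1475789056$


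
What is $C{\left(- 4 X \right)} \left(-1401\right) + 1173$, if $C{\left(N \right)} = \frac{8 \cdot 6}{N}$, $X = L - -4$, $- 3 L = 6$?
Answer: $9579$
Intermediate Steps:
$L = -2$ ($L = \left(- \frac{1}{3}\right) 6 = -2$)
$X = 2$ ($X = -2 - -4 = -2 + 4 = 2$)
$C{\left(N \right)} = \frac{48}{N}$
$C{\left(- 4 X \right)} \left(-1401\right) + 1173 = \frac{48}{\left(-4\right) 2} \left(-1401\right) + 1173 = \frac{48}{-8} \left(-1401\right) + 1173 = 48 \left(- \frac{1}{8}\right) \left(-1401\right) + 1173 = \left(-6\right) \left(-1401\right) + 1173 = 8406 + 1173 = 9579$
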